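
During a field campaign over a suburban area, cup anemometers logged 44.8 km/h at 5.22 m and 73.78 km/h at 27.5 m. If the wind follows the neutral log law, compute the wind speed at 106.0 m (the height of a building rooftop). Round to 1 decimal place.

97.3 km/h

Log law: V ∝ ln(z/z₀). From the pair, with r = V₁/V₂ = 0.60721,
ln z₀ = (ln z₁ − r·ln z₂)/(1 − r) = (1.6525 − 0.60721×3.3142)/0.39279 = -0.9163 → z₀ = 0.4000 m
V₃ = V₁ · ln(z₃/z₀)/ln(z₁/z₀) = 44.8 × 5.5797/2.5688 = 97.3111 km/h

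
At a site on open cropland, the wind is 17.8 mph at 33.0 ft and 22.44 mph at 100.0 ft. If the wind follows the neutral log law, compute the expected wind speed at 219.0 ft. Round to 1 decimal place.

Log law: V ∝ ln(z/z₀). From the pair, with r = V₁/V₂ = 0.79323,
ln z₀ = (ln z₁ − r·ln z₂)/(1 − r) = (3.4965 − 0.79323×4.6052)/0.20677 = -0.7566 → z₀ = 0.4693 ft
V₃ = V₁ · ln(z₃/z₀)/ln(z₁/z₀) = 17.8 × 6.1456/4.2531 = 25.7208 mph

25.7 mph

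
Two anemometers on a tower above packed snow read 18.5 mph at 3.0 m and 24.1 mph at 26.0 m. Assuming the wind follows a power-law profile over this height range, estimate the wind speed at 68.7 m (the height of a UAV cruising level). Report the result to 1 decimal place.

27.1 mph

First find α: α = ln(V₂/V₁)/ln(z₂/z₁) = ln(24.1/18.5)/ln(26.0/3.0) = 0.26444/2.15948 = 0.1225
Extrapolate from 26.0 m to 68.7 m: V₃ = 24.1 × (68.7/26.0)^0.1225 = 24.1 × 1.1264 = 27.1451 mph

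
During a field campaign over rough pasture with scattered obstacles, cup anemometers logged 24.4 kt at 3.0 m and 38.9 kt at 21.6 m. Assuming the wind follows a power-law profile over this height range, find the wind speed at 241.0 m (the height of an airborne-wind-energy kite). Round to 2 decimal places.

First find α: α = ln(V₂/V₁)/ln(z₂/z₁) = ln(38.9/24.4)/ln(21.6/3.0) = 0.46641/1.97408 = 0.2363
Extrapolate from 21.6 m to 241.0 m: V₃ = 38.9 × (241.0/21.6)^0.2363 = 38.9 × 1.7681 = 68.7788 kt

68.78 kt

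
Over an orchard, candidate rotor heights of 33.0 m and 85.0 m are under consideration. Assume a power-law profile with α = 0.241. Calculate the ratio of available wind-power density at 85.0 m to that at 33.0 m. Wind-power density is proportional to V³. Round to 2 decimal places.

1.98

Speed ratio: V_B/V_A = (z_B/z_A)^α = (85.0/33.0)^0.241 = (2.5758)^0.241 = 1.25611
Power-density ratio: P_B/P_A = (V_B/V_A)³ = (1.25611)³ = 1.98191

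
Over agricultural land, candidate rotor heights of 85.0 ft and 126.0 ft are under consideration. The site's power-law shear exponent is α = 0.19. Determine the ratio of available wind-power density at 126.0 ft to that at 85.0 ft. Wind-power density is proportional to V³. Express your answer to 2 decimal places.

1.25

Speed ratio: V_B/V_A = (z_B/z_A)^α = (126.0/85.0)^0.19 = (1.4824)^0.19 = 1.07766
Power-density ratio: P_B/P_A = (V_B/V_A)³ = (1.07766)³ = 1.25153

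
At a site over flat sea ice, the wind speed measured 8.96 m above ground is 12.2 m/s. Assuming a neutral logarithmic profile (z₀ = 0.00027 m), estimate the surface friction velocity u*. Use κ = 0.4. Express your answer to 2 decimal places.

u* ≈ 0.47 m/s

Log law: V(z) = (u*/κ) · ln(z/z₀) ⇒ u* = κ · V / ln(z/z₀)
u* = 0.4 × 12.2 / ln(8.96/0.00027) = 0.4 × 12.2 / 10.4099
   = 4.8800 / 10.4099 = 0.4688 m/s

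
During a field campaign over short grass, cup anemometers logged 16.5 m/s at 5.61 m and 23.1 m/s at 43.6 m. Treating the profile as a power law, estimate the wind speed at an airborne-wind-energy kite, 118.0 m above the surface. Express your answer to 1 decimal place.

27.2 m/s

First find α: α = ln(V₂/V₁)/ln(z₂/z₁) = ln(23.1/16.5)/ln(43.6/5.61) = 0.33647/2.05051 = 0.1641
Extrapolate from 43.6 m to 118.0 m: V₃ = 23.1 × (118.0/43.6)^0.1641 = 23.1 × 1.1775 = 27.1997 m/s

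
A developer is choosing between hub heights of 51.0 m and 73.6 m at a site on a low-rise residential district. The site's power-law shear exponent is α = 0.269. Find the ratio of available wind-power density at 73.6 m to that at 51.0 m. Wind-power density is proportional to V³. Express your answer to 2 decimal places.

Speed ratio: V_B/V_A = (z_B/z_A)^α = (73.6/51.0)^0.269 = (1.4431)^0.269 = 1.10371
Power-density ratio: P_B/P_A = (V_B/V_A)³ = (1.10371)³ = 1.34450

1.34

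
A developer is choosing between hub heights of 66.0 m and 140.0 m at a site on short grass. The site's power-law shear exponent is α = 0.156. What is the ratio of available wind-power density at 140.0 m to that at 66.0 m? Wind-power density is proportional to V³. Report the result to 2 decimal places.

Speed ratio: V_B/V_A = (z_B/z_A)^α = (140.0/66.0)^0.156 = (2.1212)^0.156 = 1.12447
Power-density ratio: P_B/P_A = (V_B/V_A)³ = (1.12447)³ = 1.42181

1.42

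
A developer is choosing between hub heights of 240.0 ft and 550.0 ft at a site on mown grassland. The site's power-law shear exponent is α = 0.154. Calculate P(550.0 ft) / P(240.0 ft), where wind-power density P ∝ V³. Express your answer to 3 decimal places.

1.467

Speed ratio: V_B/V_A = (z_B/z_A)^α = (550.0/240.0)^0.154 = (2.2917)^0.154 = 1.13622
Power-density ratio: P_B/P_A = (V_B/V_A)³ = (1.13622)³ = 1.46686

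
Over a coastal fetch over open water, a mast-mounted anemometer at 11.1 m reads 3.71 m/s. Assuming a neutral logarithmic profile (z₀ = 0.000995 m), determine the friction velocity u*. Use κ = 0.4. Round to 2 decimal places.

u* ≈ 0.16 m/s

Log law: V(z) = (u*/κ) · ln(z/z₀) ⇒ u* = κ · V / ln(z/z₀)
u* = 0.4 × 3.71 / ln(11.1/0.000995) = 0.4 × 3.71 / 9.3197
   = 1.4840 / 9.3197 = 0.1592 m/s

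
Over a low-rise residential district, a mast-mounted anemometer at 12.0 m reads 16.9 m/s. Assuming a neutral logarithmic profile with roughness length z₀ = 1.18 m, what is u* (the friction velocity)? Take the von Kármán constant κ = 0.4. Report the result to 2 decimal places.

u* ≈ 2.91 m/s

Log law: V(z) = (u*/κ) · ln(z/z₀) ⇒ u* = κ · V / ln(z/z₀)
u* = 0.4 × 16.9 / ln(12.0/1.18) = 0.4 × 16.9 / 2.3194
   = 6.7600 / 2.3194 = 2.9146 m/s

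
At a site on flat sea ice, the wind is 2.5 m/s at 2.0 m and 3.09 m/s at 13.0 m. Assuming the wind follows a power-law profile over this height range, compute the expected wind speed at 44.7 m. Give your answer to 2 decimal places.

First find α: α = ln(V₂/V₁)/ln(z₂/z₁) = ln(3.09/2.5)/ln(13.0/2.0) = 0.21188/1.87180 = 0.1132
Extrapolate from 13.0 m to 44.7 m: V₃ = 3.09 × (44.7/13.0)^0.1132 = 3.09 × 1.1500 = 3.5536 m/s

3.55 m/s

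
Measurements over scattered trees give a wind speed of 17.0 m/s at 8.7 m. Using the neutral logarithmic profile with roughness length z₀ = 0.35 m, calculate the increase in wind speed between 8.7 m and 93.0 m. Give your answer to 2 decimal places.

12.54 m/s

Log law: V₂ = V₁ · ln(z₂/z₀)/ln(z₁/z₀) = 17.0 × 5.5824/3.2131 = 29.5353 m/s
ΔV = 29.5353 − 17.0 = 12.5353 m/s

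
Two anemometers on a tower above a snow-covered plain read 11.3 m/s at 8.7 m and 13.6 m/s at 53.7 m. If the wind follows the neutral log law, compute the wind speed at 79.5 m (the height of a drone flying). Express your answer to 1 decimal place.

Log law: V ∝ ln(z/z₀). From the pair, with r = V₁/V₂ = 0.83088,
ln z₀ = (ln z₁ − r·ln z₂)/(1 − r) = (2.1633 − 0.83088×3.9834)/0.16912 = -6.7789 → z₀ = 0.001138 m
V₃ = V₁ · ln(z₃/z₀)/ln(z₁/z₀) = 11.3 × 11.1546/8.9422 = 14.0958 m/s

14.1 m/s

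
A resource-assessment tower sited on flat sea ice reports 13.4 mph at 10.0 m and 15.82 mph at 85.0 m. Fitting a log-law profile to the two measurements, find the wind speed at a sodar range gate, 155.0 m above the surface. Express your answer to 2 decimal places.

Log law: V ∝ ln(z/z₀). From the pair, with r = V₁/V₂ = 0.84703,
ln z₀ = (ln z₁ − r·ln z₂)/(1 − r) = (2.3026 − 0.84703×4.4427)/0.15297 = -9.5474 → z₀ = 0.00007139 m
V₃ = V₁ · ln(z₃/z₀)/ln(z₁/z₀) = 13.4 × 14.5908/11.8500 = 16.4994 mph

16.50 mph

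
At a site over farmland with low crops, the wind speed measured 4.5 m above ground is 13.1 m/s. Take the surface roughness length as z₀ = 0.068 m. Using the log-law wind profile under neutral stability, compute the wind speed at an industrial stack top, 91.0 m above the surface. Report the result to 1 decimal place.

Log law: V(z) ∝ ln(z/z₀), so V₂/V₁ = ln(z₂/z₀) / ln(z₁/z₀).
ln(91.0/0.068) = 7.1991, ln(4.5/0.068) = 4.1923
V₂ = 13.1 × 7.1991/4.1923 = 13.1 × 1.7172 = 22.4955 m/s

22.5 m/s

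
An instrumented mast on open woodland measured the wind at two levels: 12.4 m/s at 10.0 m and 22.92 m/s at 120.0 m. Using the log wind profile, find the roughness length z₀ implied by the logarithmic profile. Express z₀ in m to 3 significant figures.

z₀ ≈ 0.535 m

Log law: V(z) ∝ ln(z/z₀). With r = V₁/V₂ = 12.4/22.92 = 0.54101,
r · ln(z₂/z₀) = ln(z₁/z₀) ⇒ ln z₀ = (ln z₁ − r·ln z₂)/(1 − r)
ln z₀ = (2.30259 − 0.54101×4.78749) / 0.45899 = -0.6264
z₀ = exp(-0.6264) = 0.5345 m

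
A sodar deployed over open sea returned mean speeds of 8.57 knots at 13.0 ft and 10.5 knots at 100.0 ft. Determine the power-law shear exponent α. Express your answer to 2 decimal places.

α ≈ 0.10

Power law: V₂/V₁ = (z₂/z₁)^α ⇒ α = ln(V₂/V₁) / ln(z₂/z₁)
α = ln(10.5/8.57) / ln(100.0/13.0) = ln(1.2252) / ln(7.6923)
  = 0.20311 / 2.04022 = 0.09955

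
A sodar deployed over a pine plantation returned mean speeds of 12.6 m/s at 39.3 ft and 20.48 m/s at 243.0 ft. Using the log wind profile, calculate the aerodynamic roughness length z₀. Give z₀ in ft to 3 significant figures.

Log law: V(z) ∝ ln(z/z₀). With r = V₁/V₂ = 12.6/20.48 = 0.61523,
r · ln(z₂/z₀) = ln(z₁/z₀) ⇒ ln z₀ = (ln z₁ − r·ln z₂)/(1 − r)
ln z₀ = (3.67122 − 0.61523×5.49306) / 0.38477 = 0.7581
z₀ = exp(0.7581) = 2.134 ft

z₀ ≈ 2.13 ft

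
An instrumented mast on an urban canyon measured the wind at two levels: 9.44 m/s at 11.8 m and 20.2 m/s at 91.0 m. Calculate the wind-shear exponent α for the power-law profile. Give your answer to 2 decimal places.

α ≈ 0.37

Power law: V₂/V₁ = (z₂/z₁)^α ⇒ α = ln(V₂/V₁) / ln(z₂/z₁)
α = ln(20.2/9.44) / ln(91.0/11.8) = ln(2.1398) / ln(7.7119)
  = 0.76073 / 2.04276 = 0.37240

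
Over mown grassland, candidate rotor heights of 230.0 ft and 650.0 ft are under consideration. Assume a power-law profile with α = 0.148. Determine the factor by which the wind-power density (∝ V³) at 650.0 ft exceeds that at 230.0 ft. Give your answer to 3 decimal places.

Speed ratio: V_B/V_A = (z_B/z_A)^α = (650.0/230.0)^0.148 = (2.8261)^0.148 = 1.16621
Power-density ratio: P_B/P_A = (V_B/V_A)³ = (1.16621)³ = 1.58608

1.586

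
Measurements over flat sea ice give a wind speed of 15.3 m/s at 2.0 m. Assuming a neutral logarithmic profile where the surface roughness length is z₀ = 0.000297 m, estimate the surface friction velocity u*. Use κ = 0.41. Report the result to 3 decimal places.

Log law: V(z) = (u*/κ) · ln(z/z₀) ⇒ u* = κ · V / ln(z/z₀)
u* = 0.41 × 15.3 / ln(2.0/0.000297) = 0.41 × 15.3 / 8.8149
   = 6.2730 / 8.8149 = 0.7116 m/s

u* ≈ 0.712 m/s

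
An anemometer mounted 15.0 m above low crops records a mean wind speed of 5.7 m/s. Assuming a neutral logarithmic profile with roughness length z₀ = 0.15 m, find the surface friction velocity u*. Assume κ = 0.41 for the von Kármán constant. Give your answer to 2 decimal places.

u* ≈ 0.51 m/s

Log law: V(z) = (u*/κ) · ln(z/z₀) ⇒ u* = κ · V / ln(z/z₀)
u* = 0.41 × 5.7 / ln(15.0/0.15) = 0.41 × 5.7 / 4.6052
   = 2.3370 / 4.6052 = 0.5075 m/s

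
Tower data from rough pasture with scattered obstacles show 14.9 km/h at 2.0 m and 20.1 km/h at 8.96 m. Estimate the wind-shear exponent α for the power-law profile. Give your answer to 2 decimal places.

Power law: V₂/V₁ = (z₂/z₁)^α ⇒ α = ln(V₂/V₁) / ln(z₂/z₁)
α = ln(20.1/14.9) / ln(8.96/2.0) = ln(1.3490) / ln(4.4800)
  = 0.29936 / 1.49962 = 0.19962

α ≈ 0.20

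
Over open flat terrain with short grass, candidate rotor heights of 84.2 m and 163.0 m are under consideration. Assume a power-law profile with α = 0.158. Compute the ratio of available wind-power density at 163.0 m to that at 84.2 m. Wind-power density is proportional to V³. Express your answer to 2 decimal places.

1.37

Speed ratio: V_B/V_A = (z_B/z_A)^α = (163.0/84.2)^0.158 = (1.9359)^0.158 = 1.11001
Power-density ratio: P_B/P_A = (V_B/V_A)³ = (1.11001)³ = 1.36766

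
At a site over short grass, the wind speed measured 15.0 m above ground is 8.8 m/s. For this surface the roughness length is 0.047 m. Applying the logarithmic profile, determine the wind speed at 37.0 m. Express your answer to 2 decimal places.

Log law: V(z) ∝ ln(z/z₀), so V₂/V₁ = ln(z₂/z₀) / ln(z₁/z₀).
ln(37.0/0.047) = 6.6685, ln(15.0/0.047) = 5.7657
V₂ = 8.8 × 6.6685/5.7657 = 8.8 × 1.1566 = 10.1780 m/s

10.18 m/s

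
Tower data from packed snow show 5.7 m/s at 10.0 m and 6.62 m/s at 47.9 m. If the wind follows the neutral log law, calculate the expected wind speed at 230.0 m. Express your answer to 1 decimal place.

7.5 m/s

Log law: V ∝ ln(z/z₀). From the pair, with r = V₁/V₂ = 0.86103,
ln z₀ = (ln z₁ − r·ln z₂)/(1 − r) = (2.3026 − 0.86103×3.8691)/0.13897 = -7.4031 → z₀ = 0.0006094 m
V₃ = V₁ · ln(z₃/z₀)/ln(z₁/z₀) = 5.7 × 12.8412/9.7057 = 7.5414 m/s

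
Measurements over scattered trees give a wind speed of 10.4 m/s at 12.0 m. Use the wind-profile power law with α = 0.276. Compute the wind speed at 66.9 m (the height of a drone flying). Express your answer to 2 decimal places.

16.71 m/s

Power-law profile: V₂ = V₁ · (z₂/z₁)^α
V₂ = 10.4 × (66.9/12.0)^0.276 = 10.4 × (5.5750)^0.276
    = 10.4 × 1.6068 = 16.7108 m/s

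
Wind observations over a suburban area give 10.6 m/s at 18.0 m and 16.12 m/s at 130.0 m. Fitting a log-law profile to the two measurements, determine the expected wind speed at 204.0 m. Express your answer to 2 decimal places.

Log law: V ∝ ln(z/z₀). From the pair, with r = V₁/V₂ = 0.65757,
ln z₀ = (ln z₁ − r·ln z₂)/(1 − r) = (2.8904 − 0.65757×4.8675)/0.34243 = -0.9064 → z₀ = 0.4040 m
V₃ = V₁ · ln(z₃/z₀)/ln(z₁/z₀) = 10.6 × 6.2245/3.7967 = 17.3780 m/s

17.38 m/s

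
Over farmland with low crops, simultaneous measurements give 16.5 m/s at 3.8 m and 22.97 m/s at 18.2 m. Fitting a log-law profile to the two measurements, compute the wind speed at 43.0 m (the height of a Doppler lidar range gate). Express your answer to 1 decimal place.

26.5 m/s

Log law: V ∝ ln(z/z₀). From the pair, with r = V₁/V₂ = 0.71833,
ln z₀ = (ln z₁ − r·ln z₂)/(1 − r) = (1.3350 − 0.71833×2.9014)/0.28167 = -2.6597 → z₀ = 0.06997 m
V₃ = V₁ · ln(z₃/z₀)/ln(z₁/z₀) = 16.5 × 6.4209/3.9947 = 26.5213 m/s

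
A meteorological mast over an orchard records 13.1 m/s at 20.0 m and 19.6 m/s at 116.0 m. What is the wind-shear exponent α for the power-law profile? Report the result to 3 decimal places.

α ≈ 0.229

Power law: V₂/V₁ = (z₂/z₁)^α ⇒ α = ln(V₂/V₁) / ln(z₂/z₁)
α = ln(19.6/13.1) / ln(116.0/20.0) = ln(1.4962) / ln(5.8000)
  = 0.40292 / 1.75786 = 0.22921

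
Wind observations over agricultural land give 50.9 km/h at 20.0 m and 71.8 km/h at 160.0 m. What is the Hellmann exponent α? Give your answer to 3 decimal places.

Power law: V₂/V₁ = (z₂/z₁)^α ⇒ α = ln(V₂/V₁) / ln(z₂/z₁)
α = ln(71.8/50.9) / ln(160.0/20.0) = ln(1.4106) / ln(8.0000)
  = 0.34402 / 2.07944 = 0.16544

α ≈ 0.165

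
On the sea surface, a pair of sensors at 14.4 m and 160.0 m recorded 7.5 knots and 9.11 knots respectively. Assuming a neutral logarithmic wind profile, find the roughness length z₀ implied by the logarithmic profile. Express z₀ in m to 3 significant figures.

Log law: V(z) ∝ ln(z/z₀). With r = V₁/V₂ = 7.5/9.11 = 0.82327,
r · ln(z₂/z₀) = ln(z₁/z₀) ⇒ ln z₀ = (ln z₁ − r·ln z₂)/(1 − r)
ln z₀ = (2.66723 − 0.82327×5.07517) / 0.17673 = -8.5499
z₀ = exp(-8.5499) = 0.0001936 m

z₀ ≈ 0.000194 m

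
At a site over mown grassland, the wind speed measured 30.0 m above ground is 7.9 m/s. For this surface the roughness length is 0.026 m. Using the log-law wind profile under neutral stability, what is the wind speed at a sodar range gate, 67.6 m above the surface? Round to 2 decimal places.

8.81 m/s

Log law: V(z) ∝ ln(z/z₀), so V₂/V₁ = ln(z₂/z₀) / ln(z₁/z₀).
ln(67.6/0.026) = 7.8633, ln(30.0/0.026) = 7.0509
V₂ = 7.9 × 7.8633/7.0509 = 7.9 × 1.1152 = 8.8103 m/s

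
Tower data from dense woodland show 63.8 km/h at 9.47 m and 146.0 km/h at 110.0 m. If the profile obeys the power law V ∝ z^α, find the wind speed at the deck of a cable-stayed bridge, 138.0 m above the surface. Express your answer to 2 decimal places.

First find α: α = ln(V₂/V₁)/ln(z₂/z₁) = ln(146.0/63.8)/ln(110.0/9.47) = 0.82785/2.45235 = 0.3376
Extrapolate from 110.0 m to 138.0 m: V₃ = 146.0 × (138.0/110.0)^0.3376 = 146.0 × 1.0796 = 157.6157 km/h

157.62 km/h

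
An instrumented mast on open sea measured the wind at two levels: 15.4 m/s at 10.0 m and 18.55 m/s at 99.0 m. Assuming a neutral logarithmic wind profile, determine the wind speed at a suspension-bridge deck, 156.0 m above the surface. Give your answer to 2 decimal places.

19.17 m/s

Log law: V ∝ ln(z/z₀). From the pair, with r = V₁/V₂ = 0.83019,
ln z₀ = (ln z₁ − r·ln z₂)/(1 − r) = (2.3026 − 0.83019×4.5951)/0.16981 = -8.9054 → z₀ = 0.0001357 m
V₃ = V₁ · ln(z₃/z₀)/ln(z₁/z₀) = 15.4 × 13.9552/11.2079 = 19.1748 m/s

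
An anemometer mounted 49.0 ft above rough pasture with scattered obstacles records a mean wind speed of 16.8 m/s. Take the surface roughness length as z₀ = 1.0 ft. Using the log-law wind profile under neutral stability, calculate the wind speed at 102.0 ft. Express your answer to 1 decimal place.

20.0 m/s

Log law: V(z) ∝ ln(z/z₀), so V₂/V₁ = ln(z₂/z₀) / ln(z₁/z₀).
ln(102.0/1.0) = 4.6250, ln(49.0/1.0) = 3.8918
V₂ = 16.8 × 4.6250/3.8918 = 16.8 × 1.1884 = 19.9648 m/s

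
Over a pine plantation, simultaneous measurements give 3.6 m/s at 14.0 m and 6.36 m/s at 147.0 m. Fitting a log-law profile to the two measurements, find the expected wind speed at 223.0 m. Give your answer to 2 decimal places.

6.85 m/s

Log law: V ∝ ln(z/z₀). From the pair, with r = V₁/V₂ = 0.56604,
ln z₀ = (ln z₁ − r·ln z₂)/(1 − r) = (2.6391 − 0.56604×4.9904)/0.43396 = -0.4280 → z₀ = 0.6518 m
V₃ = V₁ · ln(z₃/z₀)/ln(z₁/z₀) = 3.6 × 5.8351/3.0670 = 6.8492 m/s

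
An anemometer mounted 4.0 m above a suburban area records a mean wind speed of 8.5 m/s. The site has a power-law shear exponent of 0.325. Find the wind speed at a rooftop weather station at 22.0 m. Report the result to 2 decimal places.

Power-law profile: V₂ = V₁ · (z₂/z₁)^α
V₂ = 8.5 × (22.0/4.0)^0.325 = 8.5 × (5.5000)^0.325
    = 8.5 × 1.7403 = 14.7923 m/s

14.79 m/s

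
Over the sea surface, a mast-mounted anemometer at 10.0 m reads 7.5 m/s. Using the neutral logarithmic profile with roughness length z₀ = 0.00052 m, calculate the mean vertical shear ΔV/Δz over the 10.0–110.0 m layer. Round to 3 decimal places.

Log law: V₂ = V₁ · ln(z₂/z₀)/ln(z₁/z₀) = 7.5 × 12.2622/9.8643 = 9.3232 m/s
ΔV/Δz = (9.3232 − 7.5)/(110.0 − 10.0) = 1.8232/100.0000 = 0.01823 m/s/m

0.018 m/s/m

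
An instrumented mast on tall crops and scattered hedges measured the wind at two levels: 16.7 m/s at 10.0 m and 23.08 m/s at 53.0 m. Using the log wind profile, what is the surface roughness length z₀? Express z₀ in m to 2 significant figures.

Log law: V(z) ∝ ln(z/z₀). With r = V₁/V₂ = 16.7/23.08 = 0.72357,
r · ln(z₂/z₀) = ln(z₁/z₀) ⇒ ln z₀ = (ln z₁ − r·ln z₂)/(1 − r)
ln z₀ = (2.30259 − 0.72357×3.97029) / 0.27643 = -2.0627
z₀ = exp(-2.0627) = 0.1271 m

z₀ ≈ 0.13 m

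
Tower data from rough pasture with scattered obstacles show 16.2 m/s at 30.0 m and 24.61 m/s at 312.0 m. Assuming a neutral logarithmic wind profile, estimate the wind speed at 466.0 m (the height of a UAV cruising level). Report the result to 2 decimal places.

26.05 m/s

Log law: V ∝ ln(z/z₀). From the pair, with r = V₁/V₂ = 0.65827,
ln z₀ = (ln z₁ − r·ln z₂)/(1 − r) = (3.4012 − 0.65827×5.7430)/0.34173 = -1.1098 → z₀ = 0.3296 m
V₃ = V₁ · ln(z₃/z₀)/ln(z₁/z₀) = 16.2 × 7.2540/4.5110 = 26.0507 m/s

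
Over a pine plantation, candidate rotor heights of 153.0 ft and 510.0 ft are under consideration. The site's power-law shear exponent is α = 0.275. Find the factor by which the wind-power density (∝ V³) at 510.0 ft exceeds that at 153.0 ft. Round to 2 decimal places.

Speed ratio: V_B/V_A = (z_B/z_A)^α = (510.0/153.0)^0.275 = (3.3333)^0.275 = 1.39249
Power-density ratio: P_B/P_A = (V_B/V_A)³ = (1.39249)³ = 2.70007

2.70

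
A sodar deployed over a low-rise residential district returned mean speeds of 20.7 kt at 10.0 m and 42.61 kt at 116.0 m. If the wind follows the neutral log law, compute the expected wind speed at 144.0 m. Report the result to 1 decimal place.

44.5 kt

Log law: V ∝ ln(z/z₀). From the pair, with r = V₁/V₂ = 0.48580,
ln z₀ = (ln z₁ − r·ln z₂)/(1 − r) = (2.3026 − 0.48580×4.7536)/0.51420 = -0.0131 → z₀ = 0.9870 m
V₃ = V₁ · ln(z₃/z₀)/ln(z₁/z₀) = 20.7 × 4.9829/2.3156 = 44.5429 kt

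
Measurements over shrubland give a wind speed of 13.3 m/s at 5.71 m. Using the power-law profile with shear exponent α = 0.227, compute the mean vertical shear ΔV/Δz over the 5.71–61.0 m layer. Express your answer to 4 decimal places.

0.1713 m/s/m

Power law: V₂ = V₁ · (z₂/z₁)^α = 13.3 × (10.6830)^0.227 = 22.7701 m/s
ΔV/Δz = (22.7701 − 13.3)/(61.0 − 5.71) = 9.4701/55.2900 = 0.17128 m/s/m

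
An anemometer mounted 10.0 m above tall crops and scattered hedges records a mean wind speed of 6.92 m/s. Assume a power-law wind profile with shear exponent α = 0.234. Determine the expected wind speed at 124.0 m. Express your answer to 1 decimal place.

12.5 m/s

Power-law profile: V₂ = V₁ · (z₂/z₁)^α
V₂ = 6.92 × (124.0/10.0)^0.234 = 6.92 × (12.4000)^0.234
    = 6.92 × 1.8024 = 12.4729 m/s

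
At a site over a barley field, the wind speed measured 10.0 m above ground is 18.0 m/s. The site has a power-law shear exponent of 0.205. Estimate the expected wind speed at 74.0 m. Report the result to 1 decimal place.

27.1 m/s

Power-law profile: V₂ = V₁ · (z₂/z₁)^α
V₂ = 18.0 × (74.0/10.0)^0.205 = 18.0 × (7.4000)^0.205
    = 18.0 × 1.5073 = 27.1310 m/s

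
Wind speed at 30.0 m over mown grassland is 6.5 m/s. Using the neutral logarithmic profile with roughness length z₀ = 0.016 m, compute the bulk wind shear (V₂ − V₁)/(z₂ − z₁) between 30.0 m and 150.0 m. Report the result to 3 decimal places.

Log law: V₂ = V₁ · ln(z₂/z₀)/ln(z₁/z₀) = 6.5 × 9.1458/7.5364 = 7.8881 m/s
ΔV/Δz = (7.8881 − 6.5)/(150.0 − 30.0) = 1.3881/120.0000 = 0.01157 m/s/m

0.012 m/s/m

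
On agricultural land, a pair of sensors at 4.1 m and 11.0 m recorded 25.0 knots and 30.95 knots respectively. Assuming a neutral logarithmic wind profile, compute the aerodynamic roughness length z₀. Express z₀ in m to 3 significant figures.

z₀ ≈ 0.0648 m

Log law: V(z) ∝ ln(z/z₀). With r = V₁/V₂ = 25.0/30.95 = 0.80775,
r · ln(z₂/z₀) = ln(z₁/z₀) ⇒ ln z₀ = (ln z₁ − r·ln z₂)/(1 − r)
ln z₀ = (1.41099 − 0.80775×2.39790) / 0.19225 = -2.7357
z₀ = exp(-2.7357) = 0.06485 m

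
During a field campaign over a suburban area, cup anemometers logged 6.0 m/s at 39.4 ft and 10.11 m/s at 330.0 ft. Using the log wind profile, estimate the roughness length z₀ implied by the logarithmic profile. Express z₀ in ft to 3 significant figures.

z₀ ≈ 1.77 ft

Log law: V(z) ∝ ln(z/z₀). With r = V₁/V₂ = 6.0/10.11 = 0.59347,
r · ln(z₂/z₀) = ln(z₁/z₀) ⇒ ln z₀ = (ln z₁ − r·ln z₂)/(1 − r)
ln z₀ = (3.67377 − 0.59347×5.79909) / 0.40653 = 0.5711
z₀ = exp(0.5711) = 1.770 ft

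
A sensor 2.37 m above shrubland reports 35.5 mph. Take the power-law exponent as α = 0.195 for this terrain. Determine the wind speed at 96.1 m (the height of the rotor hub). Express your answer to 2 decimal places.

73.08 mph

Power-law profile: V₂ = V₁ · (z₂/z₁)^α
V₂ = 35.5 × (96.1/2.37)^0.195 = 35.5 × (40.5485)^0.195
    = 35.5 × 2.0585 = 73.0775 mph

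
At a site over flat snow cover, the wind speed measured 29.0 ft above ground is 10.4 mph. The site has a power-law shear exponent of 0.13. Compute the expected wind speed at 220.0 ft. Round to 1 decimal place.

Power-law profile: V₂ = V₁ · (z₂/z₁)^α
V₂ = 10.4 × (220.0/29.0)^0.13 = 10.4 × (7.5862)^0.13
    = 10.4 × 1.3014 = 13.5343 mph

13.5 mph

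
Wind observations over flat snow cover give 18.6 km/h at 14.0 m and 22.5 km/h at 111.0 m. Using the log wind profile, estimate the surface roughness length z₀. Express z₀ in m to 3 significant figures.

z₀ ≈ 0.000721 m

Log law: V(z) ∝ ln(z/z₀). With r = V₁/V₂ = 18.6/22.5 = 0.82667,
r · ln(z₂/z₀) = ln(z₁/z₀) ⇒ ln z₀ = (ln z₁ − r·ln z₂)/(1 − r)
ln z₀ = (2.63906 − 0.82667×4.70953) / 0.17333 = -7.2355
z₀ = exp(-7.2355) = 0.0007205 m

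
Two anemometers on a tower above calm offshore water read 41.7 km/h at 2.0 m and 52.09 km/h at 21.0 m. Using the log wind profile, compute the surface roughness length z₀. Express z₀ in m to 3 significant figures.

Log law: V(z) ∝ ln(z/z₀). With r = V₁/V₂ = 41.7/52.09 = 0.80054,
r · ln(z₂/z₀) = ln(z₁/z₀) ⇒ ln z₀ = (ln z₁ − r·ln z₂)/(1 − r)
ln z₀ = (0.69315 − 0.80054×3.04452) / 0.19946 = -8.7440
z₀ = exp(-8.7440) = 0.0001594 m

z₀ ≈ 0.000159 m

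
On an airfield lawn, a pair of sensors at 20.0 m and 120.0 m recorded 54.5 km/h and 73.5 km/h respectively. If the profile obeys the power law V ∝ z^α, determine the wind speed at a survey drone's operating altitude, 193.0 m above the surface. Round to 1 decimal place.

First find α: α = ln(V₂/V₁)/ln(z₂/z₁) = ln(73.5/54.5)/ln(120.0/20.0) = 0.29908/1.79176 = 0.1669
Extrapolate from 120.0 m to 193.0 m: V₃ = 73.5 × (193.0/120.0)^0.1669 = 73.5 × 1.0826 = 79.5676 km/h

79.6 km/h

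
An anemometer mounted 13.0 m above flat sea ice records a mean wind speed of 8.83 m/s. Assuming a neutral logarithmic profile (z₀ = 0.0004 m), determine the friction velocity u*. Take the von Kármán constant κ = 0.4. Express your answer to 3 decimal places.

u* ≈ 0.340 m/s

Log law: V(z) = (u*/κ) · ln(z/z₀) ⇒ u* = κ · V / ln(z/z₀)
u* = 0.4 × 8.83 / ln(13.0/0.0004) = 0.4 × 8.83 / 10.3890
   = 3.5320 / 10.3890 = 0.3400 m/s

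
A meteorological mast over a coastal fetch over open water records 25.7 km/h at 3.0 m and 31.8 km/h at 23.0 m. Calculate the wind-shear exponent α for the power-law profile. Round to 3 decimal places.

Power law: V₂/V₁ = (z₂/z₁)^α ⇒ α = ln(V₂/V₁) / ln(z₂/z₁)
α = ln(31.8/25.7) / ln(23.0/3.0) = ln(1.2374) / ln(7.6667)
  = 0.21298 / 2.03688 = 0.10456

α ≈ 0.105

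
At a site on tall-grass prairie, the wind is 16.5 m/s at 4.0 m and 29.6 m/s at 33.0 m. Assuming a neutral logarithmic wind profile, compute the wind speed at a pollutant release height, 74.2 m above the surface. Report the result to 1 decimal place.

34.6 m/s

Log law: V ∝ ln(z/z₀). From the pair, with r = V₁/V₂ = 0.55743,
ln z₀ = (ln z₁ − r·ln z₂)/(1 − r) = (1.3863 − 0.55743×3.4965)/0.44257 = -1.2716 → z₀ = 0.2804 m
V₃ = V₁ · ln(z₃/z₀)/ln(z₁/z₀) = 16.5 × 5.5784/2.6579 = 34.6300 m/s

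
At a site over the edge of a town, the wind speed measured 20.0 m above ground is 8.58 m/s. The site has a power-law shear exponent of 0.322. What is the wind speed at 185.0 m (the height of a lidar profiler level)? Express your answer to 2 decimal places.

17.56 m/s

Power-law profile: V₂ = V₁ · (z₂/z₁)^α
V₂ = 8.58 × (185.0/20.0)^0.322 = 8.58 × (9.2500)^0.322
    = 8.58 × 2.0469 = 17.5624 m/s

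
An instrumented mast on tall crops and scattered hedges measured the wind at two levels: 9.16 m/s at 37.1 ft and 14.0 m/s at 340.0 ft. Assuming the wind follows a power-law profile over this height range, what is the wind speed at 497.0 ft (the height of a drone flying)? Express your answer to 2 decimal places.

15.06 m/s

First find α: α = ln(V₂/V₁)/ln(z₂/z₁) = ln(14.0/9.16)/ln(340.0/37.1) = 0.42421/2.21533 = 0.1915
Extrapolate from 340.0 ft to 497.0 ft: V₃ = 14.0 × (497.0/340.0)^0.1915 = 14.0 × 1.0754 = 15.0557 m/s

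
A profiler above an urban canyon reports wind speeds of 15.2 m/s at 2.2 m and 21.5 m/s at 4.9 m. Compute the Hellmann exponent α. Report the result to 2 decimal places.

α ≈ 0.43

Power law: V₂/V₁ = (z₂/z₁)^α ⇒ α = ln(V₂/V₁) / ln(z₂/z₁)
α = ln(21.5/15.2) / ln(4.9/2.2) = ln(1.4145) / ln(2.2273)
  = 0.34676 / 0.80078 = 0.43303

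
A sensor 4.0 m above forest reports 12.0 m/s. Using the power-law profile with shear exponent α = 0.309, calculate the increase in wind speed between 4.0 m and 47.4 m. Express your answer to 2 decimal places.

Power law: V₂ = V₁ · (z₂/z₁)^α = 12.0 × (11.8500)^0.309 = 25.7609 m/s
ΔV = 25.7609 − 12.0 = 13.7609 m/s

13.76 m/s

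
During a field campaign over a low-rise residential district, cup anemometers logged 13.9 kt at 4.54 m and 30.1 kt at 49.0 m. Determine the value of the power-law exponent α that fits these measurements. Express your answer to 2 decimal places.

α ≈ 0.32

Power law: V₂/V₁ = (z₂/z₁)^α ⇒ α = ln(V₂/V₁) / ln(z₂/z₁)
α = ln(30.1/13.9) / ln(49.0/4.54) = ln(2.1655) / ln(10.7930)
  = 0.77264 / 2.37889 = 0.32479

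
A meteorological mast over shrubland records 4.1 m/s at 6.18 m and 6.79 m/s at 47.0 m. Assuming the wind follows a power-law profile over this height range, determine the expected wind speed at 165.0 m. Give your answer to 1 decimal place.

First find α: α = ln(V₂/V₁)/ln(z₂/z₁) = ln(6.79/4.1)/ln(47.0/6.18) = 0.50446/2.02883 = 0.2486
Extrapolate from 47.0 m to 165.0 m: V₃ = 6.79 × (165.0/47.0)^0.2486 = 6.79 × 1.3665 = 9.2785 m/s

9.3 m/s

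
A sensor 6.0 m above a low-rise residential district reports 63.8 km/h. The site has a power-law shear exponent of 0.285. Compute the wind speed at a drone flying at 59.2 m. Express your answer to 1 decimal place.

122.5 km/h

Power-law profile: V₂ = V₁ · (z₂/z₁)^α
V₂ = 63.8 × (59.2/6.0)^0.285 = 63.8 × (9.8667)^0.285
    = 63.8 × 1.9202 = 122.5065 km/h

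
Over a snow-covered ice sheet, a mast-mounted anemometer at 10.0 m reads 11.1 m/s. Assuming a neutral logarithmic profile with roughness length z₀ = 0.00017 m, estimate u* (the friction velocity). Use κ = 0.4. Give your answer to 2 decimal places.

Log law: V(z) = (u*/κ) · ln(z/z₀) ⇒ u* = κ · V / ln(z/z₀)
u* = 0.4 × 11.1 / ln(10.0/0.00017) = 0.4 × 11.1 / 10.9823
   = 4.4400 / 10.9823 = 0.4043 m/s

u* ≈ 0.40 m/s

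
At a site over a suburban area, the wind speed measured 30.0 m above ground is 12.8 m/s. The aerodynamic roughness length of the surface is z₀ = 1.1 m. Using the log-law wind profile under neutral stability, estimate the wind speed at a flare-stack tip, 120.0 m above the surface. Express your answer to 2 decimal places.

Log law: V(z) ∝ ln(z/z₀), so V₂/V₁ = ln(z₂/z₀) / ln(z₁/z₀).
ln(120.0/1.1) = 4.6922, ln(30.0/1.1) = 3.3059
V₂ = 12.8 × 4.6922/3.3059 = 12.8 × 1.4193 = 18.1676 m/s

18.17 m/s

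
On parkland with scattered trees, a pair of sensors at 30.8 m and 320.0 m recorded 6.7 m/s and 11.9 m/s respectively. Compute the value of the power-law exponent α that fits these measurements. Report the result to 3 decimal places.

α ≈ 0.245

Power law: V₂/V₁ = (z₂/z₁)^α ⇒ α = ln(V₂/V₁) / ln(z₂/z₁)
α = ln(11.9/6.7) / ln(320.0/30.8) = ln(1.7761) / ln(10.3896)
  = 0.57443 / 2.34081 = 0.24540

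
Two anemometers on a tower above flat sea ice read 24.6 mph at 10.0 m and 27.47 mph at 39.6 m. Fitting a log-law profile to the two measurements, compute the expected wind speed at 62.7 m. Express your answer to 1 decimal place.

Log law: V ∝ ln(z/z₀). From the pair, with r = V₁/V₂ = 0.89552,
ln z₀ = (ln z₁ − r·ln z₂)/(1 − r) = (2.3026 − 0.89552×3.6788)/0.10448 = -9.4938 → z₀ = 0.00007532 m
V₃ = V₁ · ln(z₃/z₀)/ln(z₁/z₀) = 24.6 × 13.6322/11.7964 = 28.4283 mph

28.4 mph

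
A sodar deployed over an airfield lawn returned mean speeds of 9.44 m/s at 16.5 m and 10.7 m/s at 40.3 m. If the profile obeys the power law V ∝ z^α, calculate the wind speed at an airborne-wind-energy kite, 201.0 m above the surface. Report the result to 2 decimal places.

First find α: α = ln(V₂/V₁)/ln(z₂/z₁) = ln(10.7/9.44)/ln(40.3/16.5) = 0.12529/0.89299 = 0.1403
Extrapolate from 40.3 m to 201.0 m: V₃ = 10.7 × (201.0/40.3)^0.1403 = 10.7 × 1.2529 = 13.4060 m/s

13.41 m/s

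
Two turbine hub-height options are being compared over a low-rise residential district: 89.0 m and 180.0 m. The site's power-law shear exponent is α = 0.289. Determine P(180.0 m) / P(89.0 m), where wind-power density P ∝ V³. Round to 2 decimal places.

Speed ratio: V_B/V_A = (z_B/z_A)^α = (180.0/89.0)^0.289 = (2.0225)^0.289 = 1.22574
Power-density ratio: P_B/P_A = (V_B/V_A)³ = (1.22574)³ = 1.84162

1.84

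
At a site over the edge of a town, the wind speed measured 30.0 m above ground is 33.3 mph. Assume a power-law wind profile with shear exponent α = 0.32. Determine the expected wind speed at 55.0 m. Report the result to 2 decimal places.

40.43 mph

Power-law profile: V₂ = V₁ · (z₂/z₁)^α
V₂ = 33.3 × (55.0/30.0)^0.32 = 33.3 × (1.8333)^0.32
    = 33.3 × 1.2141 = 40.4279 mph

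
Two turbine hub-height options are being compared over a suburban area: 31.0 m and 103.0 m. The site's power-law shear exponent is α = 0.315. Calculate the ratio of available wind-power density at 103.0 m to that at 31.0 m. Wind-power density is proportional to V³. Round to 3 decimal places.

3.110

Speed ratio: V_B/V_A = (z_B/z_A)^α = (103.0/31.0)^0.315 = (3.3226)^0.315 = 1.45970
Power-density ratio: P_B/P_A = (V_B/V_A)³ = (1.45970)³ = 3.11024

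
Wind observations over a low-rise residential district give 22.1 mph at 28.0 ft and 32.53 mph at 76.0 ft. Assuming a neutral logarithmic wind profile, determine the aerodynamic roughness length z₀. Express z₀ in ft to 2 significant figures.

z₀ ≈ 3.4 ft

Log law: V(z) ∝ ln(z/z₀). With r = V₁/V₂ = 22.1/32.53 = 0.67937,
r · ln(z₂/z₀) = ln(z₁/z₀) ⇒ ln z₀ = (ln z₁ − r·ln z₂)/(1 − r)
ln z₀ = (3.33220 − 0.67937×4.33073) / 0.32063 = 1.2164
z₀ = exp(1.2164) = 3.375 ft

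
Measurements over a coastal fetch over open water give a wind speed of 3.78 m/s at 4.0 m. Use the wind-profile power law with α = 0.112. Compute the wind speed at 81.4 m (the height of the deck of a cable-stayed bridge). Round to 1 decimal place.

Power-law profile: V₂ = V₁ · (z₂/z₁)^α
V₂ = 3.78 × (81.4/4.0)^0.112 = 3.78 × (20.3500)^0.112
    = 3.78 × 1.4014 = 5.2973 m/s

5.3 m/s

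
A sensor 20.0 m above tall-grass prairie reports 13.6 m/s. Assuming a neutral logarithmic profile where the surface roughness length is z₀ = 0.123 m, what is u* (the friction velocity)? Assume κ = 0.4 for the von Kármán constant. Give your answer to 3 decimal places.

u* ≈ 1.068 m/s

Log law: V(z) = (u*/κ) · ln(z/z₀) ⇒ u* = κ · V / ln(z/z₀)
u* = 0.4 × 13.6 / ln(20.0/0.123) = 0.4 × 13.6 / 5.0913
   = 5.4400 / 5.0913 = 1.0685 m/s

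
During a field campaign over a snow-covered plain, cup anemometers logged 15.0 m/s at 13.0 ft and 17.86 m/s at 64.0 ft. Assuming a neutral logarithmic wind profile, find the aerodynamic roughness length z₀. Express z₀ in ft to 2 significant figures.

Log law: V(z) ∝ ln(z/z₀). With r = V₁/V₂ = 15.0/17.86 = 0.83987,
r · ln(z₂/z₀) = ln(z₁/z₀) ⇒ ln z₀ = (ln z₁ − r·ln z₂)/(1 − r)
ln z₀ = (2.56495 − 0.83987×4.15888) / 0.16013 = -5.7948
z₀ = exp(-5.7948) = 0.003043 ft

z₀ ≈ 0.0030 ft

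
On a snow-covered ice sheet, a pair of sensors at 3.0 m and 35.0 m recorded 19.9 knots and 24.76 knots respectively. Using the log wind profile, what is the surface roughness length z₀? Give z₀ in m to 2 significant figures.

z₀ ≈ 0.00013 m

Log law: V(z) ∝ ln(z/z₀). With r = V₁/V₂ = 19.9/24.76 = 0.80372,
r · ln(z₂/z₀) = ln(z₁/z₀) ⇒ ln z₀ = (ln z₁ − r·ln z₂)/(1 − r)
ln z₀ = (1.09861 − 0.80372×3.55535) / 0.19628 = -8.9609
z₀ = exp(-8.9609) = 0.0001283 m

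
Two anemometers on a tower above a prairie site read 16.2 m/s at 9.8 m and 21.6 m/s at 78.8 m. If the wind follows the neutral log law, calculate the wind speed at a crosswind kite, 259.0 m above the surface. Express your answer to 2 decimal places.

Log law: V ∝ ln(z/z₀). From the pair, with r = V₁/V₂ = 0.75000,
ln z₀ = (ln z₁ − r·ln z₂)/(1 − r) = (2.2824 − 0.75000×4.3669)/0.25000 = -3.9712 → z₀ = 0.01885 m
V₃ = V₁ · ln(z₃/z₀)/ln(z₁/z₀) = 16.2 × 9.5280/6.2536 = 24.6825 m/s

24.68 m/s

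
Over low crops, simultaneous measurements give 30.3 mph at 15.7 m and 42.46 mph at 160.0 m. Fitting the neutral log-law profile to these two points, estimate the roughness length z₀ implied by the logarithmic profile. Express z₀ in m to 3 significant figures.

z₀ ≈ 0.0483 m

Log law: V(z) ∝ ln(z/z₀). With r = V₁/V₂ = 30.3/42.46 = 0.71361,
r · ln(z₂/z₀) = ln(z₁/z₀) ⇒ ln z₀ = (ln z₁ − r·ln z₂)/(1 − r)
ln z₀ = (2.75366 − 0.71361×5.07517) / 0.28639 = -3.0310
z₀ = exp(-3.0310) = 0.04827 m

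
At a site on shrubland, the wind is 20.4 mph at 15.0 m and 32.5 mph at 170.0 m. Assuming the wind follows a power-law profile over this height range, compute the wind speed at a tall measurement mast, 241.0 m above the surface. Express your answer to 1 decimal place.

First find α: α = ln(V₂/V₁)/ln(z₂/z₁) = ln(32.5/20.4)/ln(170.0/15.0) = 0.46571/2.42775 = 0.1918
Extrapolate from 170.0 m to 241.0 m: V₃ = 32.5 × (241.0/170.0)^0.1918 = 32.5 × 1.0692 = 34.7503 mph

34.8 mph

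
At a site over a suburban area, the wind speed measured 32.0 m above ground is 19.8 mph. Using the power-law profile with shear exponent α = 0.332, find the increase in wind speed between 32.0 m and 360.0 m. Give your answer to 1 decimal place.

Power law: V₂ = V₁ · (z₂/z₁)^α = 19.8 × (11.2500)^0.332 = 44.2230 mph
ΔV = 44.2230 − 19.8 = 24.4230 mph

24.4 mph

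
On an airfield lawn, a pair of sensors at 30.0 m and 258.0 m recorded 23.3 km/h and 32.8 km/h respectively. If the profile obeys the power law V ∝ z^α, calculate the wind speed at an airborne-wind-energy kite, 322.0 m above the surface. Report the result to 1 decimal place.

34.0 km/h

First find α: α = ln(V₂/V₁)/ln(z₂/z₁) = ln(32.8/23.3)/ln(258.0/30.0) = 0.34198/2.15176 = 0.1589
Extrapolate from 258.0 m to 322.0 m: V₃ = 32.8 × (322.0/258.0)^0.1589 = 32.8 × 1.0358 = 33.9757 km/h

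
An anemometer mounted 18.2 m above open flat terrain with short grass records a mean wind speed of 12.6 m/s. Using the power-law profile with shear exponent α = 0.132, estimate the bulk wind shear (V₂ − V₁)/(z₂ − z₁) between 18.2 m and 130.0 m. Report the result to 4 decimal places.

Power law: V₂ = V₁ · (z₂/z₁)^α = 12.6 × (7.1429)^0.132 = 16.3336 m/s
ΔV/Δz = (16.3336 − 12.6)/(130.0 − 18.2) = 3.7336/111.8000 = 0.03340 m/s/m

0.0334 m/s/m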